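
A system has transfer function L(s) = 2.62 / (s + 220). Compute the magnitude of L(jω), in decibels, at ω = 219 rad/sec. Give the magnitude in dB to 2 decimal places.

|j219 + 220| = √(219² + 220²) = 310.4
|L(j219)| = 2.62 / 310.4 = 0.0084402
20 log₁₀(0.0084402) = -41.473 dB

-41.47 dB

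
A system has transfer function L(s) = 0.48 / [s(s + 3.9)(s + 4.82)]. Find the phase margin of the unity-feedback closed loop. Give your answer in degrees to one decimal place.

Gain crossover: |L(jω)| = 1 at ω ≈ 0.0255 rad/s.
∠L(j0.0255) = −90° − arctan(0.0255/3.9) − arctan(0.0255/4.82) ≈ -90.68°
PM = 180° + (-90.68°) = 89.32°

89.3°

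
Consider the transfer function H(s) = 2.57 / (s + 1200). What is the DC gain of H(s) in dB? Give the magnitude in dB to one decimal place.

-53.4 dB

H(0) = 2.57 / 1200 = 0.0021417
20 log₁₀(0.0021417) = -53.38 dB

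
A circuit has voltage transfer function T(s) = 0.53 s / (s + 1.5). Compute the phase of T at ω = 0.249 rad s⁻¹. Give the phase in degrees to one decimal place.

80.6°

∠(j0.249) = 90.00°
∠(j0.249 + 1.5) = arctan(0.249/1.5) = 9.43°
∠T(j0.249) = 90.00° − 9.43° = 80.57°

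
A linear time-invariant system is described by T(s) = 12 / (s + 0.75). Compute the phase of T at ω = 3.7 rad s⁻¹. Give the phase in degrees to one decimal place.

-78.5°

∠(j3.7 + 0.75) = arctan(3.7/0.75) = 78.54°
∠T(j3.7) = −78.54° = -78.54°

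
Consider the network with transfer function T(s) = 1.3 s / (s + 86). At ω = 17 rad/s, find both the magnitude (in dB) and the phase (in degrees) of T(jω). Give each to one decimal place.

|j17| = 17
|j17 + 86| = √(17² + 86²) = 87.66
|T(j17)| = 1.3 × 17 / 87.66 = 0.2521
20 log₁₀(0.2521) = -11.97 dB
∠(j17) = 90.00°
∠(j17 + 86) = arctan(17/86) = 11.18°
∠T(j17) = 90.00° − 11.18° = 78.82°

|T| = -12.0 dB, ∠T = 78.8 deg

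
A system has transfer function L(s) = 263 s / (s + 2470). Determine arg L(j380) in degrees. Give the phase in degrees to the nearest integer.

∠(j380) = 90.00°
∠(j380 + 2470) = arctan(380/2470) = 8.75°
∠L(j380) = 90.00° − 8.75° = 81.25°

81°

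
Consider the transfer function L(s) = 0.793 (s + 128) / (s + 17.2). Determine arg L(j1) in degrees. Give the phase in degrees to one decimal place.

-2.9°

∠(j1 + 128) = arctan(1/128) = 0.45°
∠(j1 + 17.2) = arctan(1/17.2) = 3.33°
∠L(j1) = 0.45° − 3.33° = -2.88°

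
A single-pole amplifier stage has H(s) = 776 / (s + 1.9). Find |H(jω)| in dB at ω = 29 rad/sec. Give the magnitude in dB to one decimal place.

28.5 dB

|j29 + 1.9| = √(29² + 1.9²) = 29.06
|H(j29)| = 776 / 29.06 = 26.701
20 log₁₀(26.701) = 28.53 dB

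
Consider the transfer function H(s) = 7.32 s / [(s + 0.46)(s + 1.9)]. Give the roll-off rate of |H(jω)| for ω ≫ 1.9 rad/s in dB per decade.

-20 dB/decade

With 1 zero and 2 poles, the high-frequency asymptotic slope is 20 × (1 − 2) = -20 dB/decade.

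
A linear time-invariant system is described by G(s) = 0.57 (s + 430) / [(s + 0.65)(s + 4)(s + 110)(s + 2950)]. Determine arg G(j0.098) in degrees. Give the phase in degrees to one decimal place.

-10.0°

∠(j0.098 + 430) = arctan(0.098/430) = 0.01°
∠(j0.098 + 0.65) = arctan(0.098/0.65) = 8.57°
∠(j0.098 + 4) = arctan(0.098/4) = 1.40°
∠(j0.098 + 110) = arctan(0.098/110) = 0.05°
∠(j0.098 + 2950) = arctan(0.098/2950) = 0.00°
∠G(j0.098) = 0.01° − (8.57° + 1.40° + 0.05° + 0.00°) = -10.02°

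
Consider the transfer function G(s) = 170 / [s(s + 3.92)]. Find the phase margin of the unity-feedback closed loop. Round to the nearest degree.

17°

Gain crossover: |G(jω)| = 1 at ω ≈ 12.7 rad s⁻¹.
∠G(j12.7) = −90° − arctan(12.7/3.92) ≈ -162.91°
PM = 180° + (-162.91°) = 17.09°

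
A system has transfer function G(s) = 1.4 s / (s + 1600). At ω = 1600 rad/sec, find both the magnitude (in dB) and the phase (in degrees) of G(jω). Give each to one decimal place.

|G| = -0.1 dB, ∠G = 45.0°

|j1600| = 1600
|j1600 + 1600| = √(1600² + 1600²) = 2263
|G(j1600)| = 1.4 × 1600 / 2263 = 0.98995
20 log₁₀(0.98995) = -0.09 dB
∠(j1600) = 90.00°
∠(j1600 + 1600) = arctan(1600/1600) = 45.00°
∠G(j1600) = 90.00° − 45.00° = 45.00°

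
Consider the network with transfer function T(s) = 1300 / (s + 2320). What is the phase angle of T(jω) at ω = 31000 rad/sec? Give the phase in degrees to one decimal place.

-85.7°

∠(j31000 + 2320) = arctan(31000/2320) = 85.72°
∠T(j31000) = −85.72° = -85.72°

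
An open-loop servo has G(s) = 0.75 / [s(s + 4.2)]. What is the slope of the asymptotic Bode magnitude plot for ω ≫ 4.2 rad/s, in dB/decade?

With 0 zeros and 2 poles, the high-frequency asymptotic slope is 20 × (0 − 2) = -40 dB/decade.

-40 dB/decade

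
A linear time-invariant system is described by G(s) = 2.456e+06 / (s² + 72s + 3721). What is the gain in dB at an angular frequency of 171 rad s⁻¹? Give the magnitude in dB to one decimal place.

|(j171)² + 72(j171) + 3721| = |-25520 + j12312| = 2.833e+04
|G(j171)| = 2.456e+06 / 2.833e+04 = 86.678
20 log₁₀(86.678) = 38.76 dB

38.8 dB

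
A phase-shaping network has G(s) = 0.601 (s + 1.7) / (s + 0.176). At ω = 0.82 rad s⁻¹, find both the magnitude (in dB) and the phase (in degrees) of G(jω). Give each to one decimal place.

|G| = 2.6 dB, ∠G = -52.1°

|j0.82 + 1.7| = √(0.82² + 1.7²) = 1.887
|j0.82 + 0.176| = √(0.82² + 0.176²) = 0.8387
|G(j0.82)| = 0.601 × 1.887 / 0.8387 = 1.3525
20 log₁₀(1.3525) = 2.62 dB
∠(j0.82 + 1.7) = arctan(0.82/1.7) = 25.75°
∠(j0.82 + 0.176) = arctan(0.82/0.176) = 77.89°
∠G(j0.82) = 25.75° − 77.89° = -52.14°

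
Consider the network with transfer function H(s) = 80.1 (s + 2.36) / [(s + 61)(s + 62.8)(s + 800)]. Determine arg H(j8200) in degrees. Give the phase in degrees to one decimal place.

-173.6 deg

∠(j8200 + 2.36) = arctan(8200/2.36) = 89.98°
∠(j8200 + 61) = arctan(8200/61) = 89.57°
∠(j8200 + 62.8) = arctan(8200/62.8) = 89.56°
∠(j8200 + 800) = arctan(8200/800) = 84.43°
∠H(j8200) = 89.98° − (89.57° + 89.56° + 84.43°) = -173.58°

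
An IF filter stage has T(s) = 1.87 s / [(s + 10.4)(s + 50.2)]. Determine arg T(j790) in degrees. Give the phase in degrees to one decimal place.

-85.6°

∠(j790) = 90.00°
∠(j790 + 10.4) = arctan(790/10.4) = 89.25°
∠(j790 + 50.2) = arctan(790/50.2) = 86.36°
∠T(j790) = 90.00° − (89.25° + 86.36°) = -85.61°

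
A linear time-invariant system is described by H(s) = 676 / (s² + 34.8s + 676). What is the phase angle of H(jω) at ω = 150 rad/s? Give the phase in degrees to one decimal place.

∠[(j150)² + 34.8(j150) + 676] = ∠[-21824 + j5220] = 166.55°
∠H(j150) = −166.55° = -166.55°

-166.5°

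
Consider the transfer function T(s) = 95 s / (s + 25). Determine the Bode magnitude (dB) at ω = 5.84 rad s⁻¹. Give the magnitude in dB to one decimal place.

|j5.84| = 5.84
|j5.84 + 25| = √(5.84² + 25²) = 25.67
|T(j5.84)| = 95 × 5.84 / 25.67 = 21.61
20 log₁₀(21.61) = 26.69 dB

26.7 dB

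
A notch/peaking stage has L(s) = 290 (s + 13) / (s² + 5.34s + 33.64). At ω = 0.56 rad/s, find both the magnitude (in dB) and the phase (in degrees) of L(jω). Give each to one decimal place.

|j0.56 + 13| = √(0.56² + 13²) = 13.01
|(j0.56)² + 5.34(j0.56) + 33.64| = |33.326 + j2.9904| = 33.46
|L(j0.56)| = 290 × 13.01 / 33.46 = 112.78
20 log₁₀(112.78) = 41.04 dB
∠(j0.56 + 13) = arctan(0.56/13) = 2.47°
∠[(j0.56)² + 5.34(j0.56) + 33.64] = ∠[33.326 + j2.9904] = 5.13°
∠L(j0.56) = 2.47° − 5.13° = -2.66°

|L| = 41.0 dB, ∠L = -2.7°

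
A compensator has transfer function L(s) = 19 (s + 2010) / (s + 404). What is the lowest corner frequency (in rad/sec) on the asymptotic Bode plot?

Break frequencies occur at each pole and zero magnitude: 404 rad/sec, 2010 rad/sec.
The lowest is 404 rad/sec.

404 rad/sec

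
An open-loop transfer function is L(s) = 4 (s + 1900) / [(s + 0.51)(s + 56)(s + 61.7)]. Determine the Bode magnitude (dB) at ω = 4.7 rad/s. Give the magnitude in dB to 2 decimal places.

|j4.7 + 1900| = √(4.7² + 1900²) = 1900
|j4.7 + 0.51| = √(4.7² + 0.51²) = 4.728
|j4.7 + 56| = √(4.7² + 56²) = 56.2
|j4.7 + 61.7| = √(4.7² + 61.7²) = 61.88
|L(j4.7)| = 4 × 1900 / (4.728 × 56.2 × 61.88) = 0.4623
20 log₁₀(0.4623) = -6.702 dB

-6.70 dB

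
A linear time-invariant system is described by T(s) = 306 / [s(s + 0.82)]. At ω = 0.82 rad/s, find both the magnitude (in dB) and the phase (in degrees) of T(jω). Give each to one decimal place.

|T| = 50.2 dB, ∠T = -135.0°

|j0.82 + 0.82| = √(0.82² + 0.82²) = 1.16
|j0.82| = 0.82
|T(j0.82)| = 306 / (1.16 × 0.82) = 321.79
20 log₁₀(321.79) = 50.15 dB
∠(j0.82 + 0.82) = arctan(0.82/0.82) = 45.00°
∠(j0.82) = 90.00°
∠T(j0.82) = − (45.00° + 90.00°) = -135.00°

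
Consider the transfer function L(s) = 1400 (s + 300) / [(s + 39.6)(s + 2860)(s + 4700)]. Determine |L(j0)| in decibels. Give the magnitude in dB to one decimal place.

-62.1 dB

L(0) = 1400 × 300 / (39.6 × 2860 × 4700) = 0.00078902
20 log₁₀(0.00078902) = -62.06 dB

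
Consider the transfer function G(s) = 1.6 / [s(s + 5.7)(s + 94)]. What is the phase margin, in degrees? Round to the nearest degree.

90°

Gain crossover: |G(jω)| = 1 at ω ≈ 0.00299 rad/sec.
∠G(j0.00299) = −90° − arctan(0.00299/5.7) − arctan(0.00299/94) ≈ -90.03°
PM = 180° + (-90.03°) = 89.97°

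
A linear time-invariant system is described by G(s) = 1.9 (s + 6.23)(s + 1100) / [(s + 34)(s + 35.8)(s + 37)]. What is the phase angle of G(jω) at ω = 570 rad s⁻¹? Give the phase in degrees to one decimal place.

∠(j570 + 6.23) = arctan(570/6.23) = 89.37°
∠(j570 + 1100) = arctan(570/1100) = 27.39°
∠(j570 + 34) = arctan(570/34) = 86.59°
∠(j570 + 35.8) = arctan(570/35.8) = 86.41°
∠(j570 + 37) = arctan(570/37) = 86.29°
∠G(j570) = 89.37° + 27.39° − (86.59° + 86.41° + 86.29°) = -142.51°

-142.5 deg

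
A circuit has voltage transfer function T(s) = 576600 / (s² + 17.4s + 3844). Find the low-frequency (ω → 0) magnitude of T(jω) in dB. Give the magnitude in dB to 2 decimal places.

T(0) = 576600 / 3844 = 150
20 log₁₀(150) = 43.522 dB

43.52 dB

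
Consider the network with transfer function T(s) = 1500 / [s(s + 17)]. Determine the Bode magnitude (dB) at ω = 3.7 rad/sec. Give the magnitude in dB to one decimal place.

|j3.7 + 17| = √(3.7² + 17²) = 17.4
|j3.7| = 3.7
|T(j3.7)| = 1500 / (17.4 × 3.7) = 23.302
20 log₁₀(23.302) = 27.35 dB

27.3 dB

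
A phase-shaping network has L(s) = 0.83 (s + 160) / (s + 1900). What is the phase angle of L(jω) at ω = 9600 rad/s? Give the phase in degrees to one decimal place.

∠(j9600 + 160) = arctan(9600/160) = 89.05°
∠(j9600 + 1900) = arctan(9600/1900) = 78.80°
∠L(j9600) = 89.05° − 78.80° = 10.24°

10.2 deg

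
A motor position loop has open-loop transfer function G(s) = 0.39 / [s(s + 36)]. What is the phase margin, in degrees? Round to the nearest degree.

90°

Gain crossover: |G(jω)| = 1 at ω ≈ 0.0108 rad s⁻¹.
∠G(j0.0108) = −90° − arctan(0.0108/36) ≈ -90.02°
PM = 180° + (-90.02°) = 89.98°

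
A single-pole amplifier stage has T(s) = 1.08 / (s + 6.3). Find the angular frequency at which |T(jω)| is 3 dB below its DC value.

For a single-pole low-pass, the −3 dB point is at the pole: ω = 6.3 rad s⁻¹.

6.3 rad s⁻¹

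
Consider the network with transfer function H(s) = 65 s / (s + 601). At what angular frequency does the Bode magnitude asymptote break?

The single real pole at s = −601 gives a corner at ω = 601 rad/sec.

601 rad/sec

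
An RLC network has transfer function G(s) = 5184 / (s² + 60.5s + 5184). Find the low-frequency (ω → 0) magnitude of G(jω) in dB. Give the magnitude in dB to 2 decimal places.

G(0) = 5184 / 5184 = 1
20 log₁₀(1) = 0.000 dB

0.00 dB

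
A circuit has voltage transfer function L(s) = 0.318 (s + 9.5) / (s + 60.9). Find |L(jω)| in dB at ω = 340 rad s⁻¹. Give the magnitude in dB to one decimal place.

-10.1 dB

|j340 + 9.5| = √(340² + 9.5²) = 340.1
|j340 + 60.9| = √(340² + 60.9²) = 345.4
|L(j340)| = 0.318 × 340.1 / 345.4 = 0.31314
20 log₁₀(0.31314) = -10.09 dB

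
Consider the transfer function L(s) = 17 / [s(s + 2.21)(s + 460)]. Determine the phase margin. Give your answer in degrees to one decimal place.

Gain crossover: |L(jω)| = 1 at ω ≈ 0.0167 rad/s.
∠L(j0.0167) = −90° − arctan(0.0167/2.21) − arctan(0.0167/460) ≈ -90.44°
PM = 180° + (-90.44°) = 89.56°

89.6°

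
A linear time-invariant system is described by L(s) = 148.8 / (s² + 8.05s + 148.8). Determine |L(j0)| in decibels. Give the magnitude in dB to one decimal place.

L(0) = 148.8 / 148.8 = 1
20 log₁₀(1) = 0.00 dB

0.0 dB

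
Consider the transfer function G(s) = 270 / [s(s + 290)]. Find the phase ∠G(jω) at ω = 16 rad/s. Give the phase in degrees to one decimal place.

-93.2°

∠(j16 + 290) = arctan(16/290) = 3.16°
∠(j16) = 90.00°
∠G(j16) = − (3.16° + 90.00°) = -93.16°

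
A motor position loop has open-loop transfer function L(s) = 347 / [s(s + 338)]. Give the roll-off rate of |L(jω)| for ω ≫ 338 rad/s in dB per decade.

With 0 zeros and 2 poles, the high-frequency asymptotic slope is 20 × (0 − 2) = -40 dB/decade.

-40 dB/decade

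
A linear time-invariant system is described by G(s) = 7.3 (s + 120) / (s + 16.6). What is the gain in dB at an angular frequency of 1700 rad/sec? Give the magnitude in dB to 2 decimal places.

17.29 dB

|j1700 + 120| = √(1700² + 120²) = 1704
|j1700 + 16.6| = √(1700² + 16.6²) = 1700
|G(j1700)| = 7.3 × 1704 / 1700 = 7.3178
20 log₁₀(7.3178) = 17.288 dB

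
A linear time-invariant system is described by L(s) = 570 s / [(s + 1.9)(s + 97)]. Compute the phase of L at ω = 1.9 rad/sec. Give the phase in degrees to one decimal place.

43.9 deg

∠(j1.9) = 90.00°
∠(j1.9 + 1.9) = arctan(1.9/1.9) = 45.00°
∠(j1.9 + 97) = arctan(1.9/97) = 1.12°
∠L(j1.9) = 90.00° − (45.00° + 1.12°) = 43.88°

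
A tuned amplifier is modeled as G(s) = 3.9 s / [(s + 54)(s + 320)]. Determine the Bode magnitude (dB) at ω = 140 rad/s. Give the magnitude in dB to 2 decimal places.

|j140| = 140
|j140 + 54| = √(140² + 54²) = 150.1
|j140 + 320| = √(140² + 320²) = 349.3
|G(j140)| = 3.9 × 140 / (150.1 × 349.3) = 0.010418
20 log₁₀(0.010418) = -39.645 dB

-39.64 dB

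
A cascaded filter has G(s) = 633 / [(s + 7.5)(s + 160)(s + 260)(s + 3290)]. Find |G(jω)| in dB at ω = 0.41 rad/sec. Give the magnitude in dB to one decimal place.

-124.2 dB

|j0.41 + 7.5| = √(0.41² + 7.5²) = 7.511
|j0.41 + 160| = √(0.41² + 160²) = 160
|j0.41 + 260| = √(0.41² + 260²) = 260
|j0.41 + 3290| = √(0.41² + 3290²) = 3290
|G(j0.41)| = 633 / (7.511 × 160 × 260 × 3290) = 6.1575e-07
20 log₁₀(6.1575e-07) = -124.21 dB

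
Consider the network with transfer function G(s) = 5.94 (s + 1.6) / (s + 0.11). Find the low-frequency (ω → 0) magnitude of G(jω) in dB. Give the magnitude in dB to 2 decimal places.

38.73 dB

G(0) = 5.94 × 1.6 / 0.11 = 86.4
20 log₁₀(86.4) = 38.730 dB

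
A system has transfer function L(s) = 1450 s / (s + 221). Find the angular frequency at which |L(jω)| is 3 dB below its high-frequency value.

For a single-pole high-pass, the −3 dB point is at the pole: ω = 221 rad/s.

221 rad/s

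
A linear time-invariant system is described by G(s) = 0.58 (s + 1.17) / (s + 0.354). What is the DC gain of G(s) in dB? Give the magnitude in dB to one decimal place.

5.7 dB

G(0) = 0.58 × 1.17 / 0.354 = 1.9169
20 log₁₀(1.9169) = 5.65 dB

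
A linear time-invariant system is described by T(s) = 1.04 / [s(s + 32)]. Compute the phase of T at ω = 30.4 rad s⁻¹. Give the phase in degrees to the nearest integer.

∠(j30.4 + 32) = arctan(30.4/32) = 43.53°
∠(j30.4) = 90.00°
∠T(j30.4) = − (43.53° + 90.00°) = -133.53°

-134 deg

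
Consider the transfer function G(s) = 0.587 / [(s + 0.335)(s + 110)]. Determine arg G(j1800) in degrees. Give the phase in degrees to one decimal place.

-176.5°

∠(j1800 + 0.335) = arctan(1800/0.335) = 89.99°
∠(j1800 + 110) = arctan(1800/110) = 86.50°
∠G(j1800) = − (89.99° + 86.50°) = -176.49°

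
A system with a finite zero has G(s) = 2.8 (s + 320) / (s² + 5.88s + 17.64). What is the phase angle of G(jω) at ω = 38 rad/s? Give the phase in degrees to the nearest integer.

-164°

∠(j38 + 320) = arctan(38/320) = 6.77°
∠[(j38)² + 5.88(j38) + 17.64] = ∠[-1426.4 + j223.44] = 171.10°
∠G(j38) = 6.77° − 171.10° = -164.32°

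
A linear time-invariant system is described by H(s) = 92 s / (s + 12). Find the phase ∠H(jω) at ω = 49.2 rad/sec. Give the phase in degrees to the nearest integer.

∠(j49.2) = 90.00°
∠(j49.2 + 12) = arctan(49.2/12) = 76.29°
∠H(j49.2) = 90.00° − 76.29° = 13.71°

14 deg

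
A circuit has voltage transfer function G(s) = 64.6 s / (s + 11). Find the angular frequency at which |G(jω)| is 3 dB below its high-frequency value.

For a single-pole high-pass, the −3 dB point is at the pole: ω = 11 rad/sec.

11 rad/sec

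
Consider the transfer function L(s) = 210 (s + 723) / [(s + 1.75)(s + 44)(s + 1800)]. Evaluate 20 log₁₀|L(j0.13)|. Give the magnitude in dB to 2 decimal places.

0.77 dB

|j0.13 + 723| = √(0.13² + 723²) = 723
|j0.13 + 1.75| = √(0.13² + 1.75²) = 1.755
|j0.13 + 44| = √(0.13² + 44²) = 44
|j0.13 + 1800| = √(0.13² + 1800²) = 1800
|L(j0.13)| = 210 × 723 / (1.755 × 44 × 1800) = 1.0924
20 log₁₀(1.0924) = 0.768 dB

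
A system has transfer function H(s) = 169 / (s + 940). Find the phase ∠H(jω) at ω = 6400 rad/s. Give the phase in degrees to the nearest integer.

-82°

∠(j6400 + 940) = arctan(6400/940) = 81.64°
∠H(j6400) = −81.64° = -81.64°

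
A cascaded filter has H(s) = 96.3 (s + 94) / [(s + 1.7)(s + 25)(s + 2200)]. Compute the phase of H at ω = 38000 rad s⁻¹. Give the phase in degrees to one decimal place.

-176.8°

∠(j38000 + 94) = arctan(38000/94) = 89.86°
∠(j38000 + 1.7) = arctan(38000/1.7) = 90.00°
∠(j38000 + 25) = arctan(38000/25) = 89.96°
∠(j38000 + 2200) = arctan(38000/2200) = 86.69°
∠H(j38000) = 89.86° − (90.00° + 89.96° + 86.69°) = -176.79°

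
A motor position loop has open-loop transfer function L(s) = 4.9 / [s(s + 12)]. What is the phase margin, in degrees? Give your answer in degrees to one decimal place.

88.1°

Gain crossover: |L(jω)| = 1 at ω ≈ 0.408 rad/s.
∠L(j0.408) = −90° − arctan(0.408/12) ≈ -91.95°
PM = 180° + (-91.95°) = 88.05°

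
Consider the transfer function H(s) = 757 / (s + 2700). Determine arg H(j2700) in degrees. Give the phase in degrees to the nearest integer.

-45°

∠(j2700 + 2700) = arctan(2700/2700) = 45.00°
∠H(j2700) = −45.00° = -45.00°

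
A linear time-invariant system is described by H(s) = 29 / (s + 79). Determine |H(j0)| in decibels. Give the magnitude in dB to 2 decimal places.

-8.70 dB

H(0) = 29 / 79 = 0.36709
20 log₁₀(0.36709) = -8.705 dB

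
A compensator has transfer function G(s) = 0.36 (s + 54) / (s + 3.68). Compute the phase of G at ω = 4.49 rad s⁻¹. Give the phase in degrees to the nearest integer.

-46°

∠(j4.49 + 54) = arctan(4.49/54) = 4.75°
∠(j4.49 + 3.68) = arctan(4.49/3.68) = 50.66°
∠G(j4.49) = 4.75° − 50.66° = -45.91°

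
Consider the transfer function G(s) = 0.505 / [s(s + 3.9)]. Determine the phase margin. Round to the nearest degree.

88°

Gain crossover: |G(jω)| = 1 at ω ≈ 0.129 rad/s.
∠G(j0.129) = −90° − arctan(0.129/3.9) ≈ -91.90°
PM = 180° + (-91.90°) = 88.10°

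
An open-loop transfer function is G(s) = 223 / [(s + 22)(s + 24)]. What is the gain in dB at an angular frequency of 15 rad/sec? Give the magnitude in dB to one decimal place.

-10.6 dB

|j15 + 22| = √(15² + 22²) = 26.63
|j15 + 24| = √(15² + 24²) = 28.3
|G(j15)| = 223 / (26.63 × 28.3) = 0.29591
20 log₁₀(0.29591) = -10.58 dB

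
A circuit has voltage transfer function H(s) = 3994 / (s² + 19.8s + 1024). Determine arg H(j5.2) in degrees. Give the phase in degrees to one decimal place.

∠[(j5.2)² + 19.8(j5.2) + 1024] = ∠[996.96 + j102.96] = 5.90°
∠H(j5.2) = −5.90° = -5.90°

-5.9°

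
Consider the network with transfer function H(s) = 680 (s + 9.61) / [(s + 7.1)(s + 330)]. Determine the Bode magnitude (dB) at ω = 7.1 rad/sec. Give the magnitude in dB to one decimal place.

7.8 dB

|j7.1 + 9.61| = √(7.1² + 9.61²) = 11.95
|j7.1 + 7.1| = √(7.1² + 7.1²) = 10.04
|j7.1 + 330| = √(7.1² + 330²) = 330.1
|H(j7.1)| = 680 × 11.95 / (10.04 × 330.1) = 2.4515
20 log₁₀(2.4515) = 7.79 dB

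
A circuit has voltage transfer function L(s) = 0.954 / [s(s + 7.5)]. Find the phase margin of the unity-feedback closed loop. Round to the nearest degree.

89°

Gain crossover: |L(jω)| = 1 at ω ≈ 0.127 rad s⁻¹.
∠L(j0.127) = −90° − arctan(0.127/7.5) ≈ -90.97°
PM = 180° + (-90.97°) = 89.03°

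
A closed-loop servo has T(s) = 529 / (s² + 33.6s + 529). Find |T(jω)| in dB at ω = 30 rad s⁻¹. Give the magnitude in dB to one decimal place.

|(j30)² + 33.6(j30) + 529| = |-371 + j1008| = 1074
|T(j30)| = 529 / 1074 = 0.4925
20 log₁₀(0.4925) = -6.15 dB

-6.2 dB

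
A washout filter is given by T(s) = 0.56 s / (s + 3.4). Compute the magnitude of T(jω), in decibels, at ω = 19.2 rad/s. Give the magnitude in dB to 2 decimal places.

-5.17 dB

|j19.2| = 19.2
|j19.2 + 3.4| = √(19.2² + 3.4²) = 19.5
|T(j19.2)| = 0.56 × 19.2 / 19.5 = 0.55142
20 log₁₀(0.55142) = -5.170 dB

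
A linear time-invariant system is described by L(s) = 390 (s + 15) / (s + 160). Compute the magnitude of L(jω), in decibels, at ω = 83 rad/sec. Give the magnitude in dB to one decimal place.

|j83 + 15| = √(83² + 15²) = 84.34
|j83 + 160| = √(83² + 160²) = 180.2
|L(j83)| = 390 × 84.34 / 180.2 = 182.5
20 log₁₀(182.5) = 45.23 dB

45.2 dB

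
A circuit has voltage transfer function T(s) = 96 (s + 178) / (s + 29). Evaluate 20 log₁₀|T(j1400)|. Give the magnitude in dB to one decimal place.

|j1400 + 178| = √(1400² + 178²) = 1411
|j1400 + 29| = √(1400² + 29²) = 1400
|T(j1400)| = 96 × 1411 / 1400 = 96.752
20 log₁₀(96.752) = 39.71 dB

39.7 dB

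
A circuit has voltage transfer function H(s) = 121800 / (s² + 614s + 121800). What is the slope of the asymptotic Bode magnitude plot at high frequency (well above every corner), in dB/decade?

With 0 zeros and 2 poles, the high-frequency asymptotic slope is 20 × (0 − 2) = -40 dB/decade.

-40 dB/decade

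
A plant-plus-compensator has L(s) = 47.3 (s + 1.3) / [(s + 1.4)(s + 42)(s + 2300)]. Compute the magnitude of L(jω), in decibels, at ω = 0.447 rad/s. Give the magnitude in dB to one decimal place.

|j0.447 + 1.3| = √(0.447² + 1.3²) = 1.375
|j0.447 + 1.4| = √(0.447² + 1.4²) = 1.47
|j0.447 + 42| = √(0.447² + 42²) = 42
|j0.447 + 2300| = √(0.447² + 2300²) = 2300
|L(j0.447)| = 47.3 × 1.375 / (1.47 × 42 × 2300) = 0.00045799
20 log₁₀(0.00045799) = -66.78 dB

-66.8 dB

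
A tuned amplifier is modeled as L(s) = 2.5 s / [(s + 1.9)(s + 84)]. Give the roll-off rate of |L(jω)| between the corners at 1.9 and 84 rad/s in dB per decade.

0 dB/decade

In this band the factors already past their corner are: 1 differentiator zero, pole at 1.9; net slope = 0 dB/decade.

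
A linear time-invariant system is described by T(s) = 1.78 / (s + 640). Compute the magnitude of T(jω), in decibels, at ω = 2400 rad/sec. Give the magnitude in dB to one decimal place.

|j2400 + 640| = √(2400² + 640²) = 2484
|T(j2400)| = 1.78 / 2484 = 0.00071662
20 log₁₀(0.00071662) = -62.89 dB

-62.9 dB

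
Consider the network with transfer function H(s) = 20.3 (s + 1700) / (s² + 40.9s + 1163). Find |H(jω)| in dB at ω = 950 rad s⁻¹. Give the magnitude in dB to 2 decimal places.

|j950 + 1700| = √(950² + 1700²) = 1947
|(j950)² + 40.9(j950) + 1163| = |-9.0134e+05 + j38855| = 9.022e+05
|H(j950)| = 20.3 × 1947 / 9.022e+05 = 0.04382
20 log₁₀(0.04382) = -27.167 dB

-27.17 dB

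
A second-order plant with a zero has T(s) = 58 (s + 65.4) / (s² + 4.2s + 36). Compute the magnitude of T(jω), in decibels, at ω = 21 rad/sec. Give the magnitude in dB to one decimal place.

|j21 + 65.4| = √(21² + 65.4²) = 68.69
|(j21)² + 4.2(j21) + 36| = |-405 + j88.2| = 414.5
|T(j21)| = 58 × 68.69 / 414.5 = 9.6116
20 log₁₀(9.6116) = 19.66 dB

19.7 dB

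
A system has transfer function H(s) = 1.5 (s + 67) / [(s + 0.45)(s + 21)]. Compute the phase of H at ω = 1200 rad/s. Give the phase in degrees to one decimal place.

-92.2°

∠(j1200 + 67) = arctan(1200/67) = 86.80°
∠(j1200 + 0.45) = arctan(1200/0.45) = 89.98°
∠(j1200 + 21) = arctan(1200/21) = 89.00°
∠H(j1200) = 86.80° − (89.98° + 89.00°) = -92.17°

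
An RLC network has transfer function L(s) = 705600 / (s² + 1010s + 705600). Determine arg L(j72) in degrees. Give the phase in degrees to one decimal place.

-5.9 deg

∠[(j72)² + 1010(j72) + 705600] = ∠[7.0042e+05 + j72720] = 5.93°
∠L(j72) = −5.93° = -5.93°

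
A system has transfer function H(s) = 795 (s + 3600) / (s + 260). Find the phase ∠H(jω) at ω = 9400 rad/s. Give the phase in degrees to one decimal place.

-19.4°

∠(j9400 + 3600) = arctan(9400/3600) = 69.04°
∠(j9400 + 260) = arctan(9400/260) = 88.42°
∠H(j9400) = 69.04° − 88.42° = -19.37°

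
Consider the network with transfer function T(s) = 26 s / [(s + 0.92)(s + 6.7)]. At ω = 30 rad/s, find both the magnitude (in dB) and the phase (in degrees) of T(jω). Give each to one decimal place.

|j30| = 30
|j30 + 0.92| = √(30² + 0.92²) = 30.01
|j30 + 6.7| = √(30² + 6.7²) = 30.74
|T(j30)| = 26 × 30 / (30.01 × 30.74) = 0.84543
20 log₁₀(0.84543) = -1.46 dB
∠(j30) = 90.00°
∠(j30 + 0.92) = arctan(30/0.92) = 88.24°
∠(j30 + 6.7) = arctan(30/6.7) = 77.41°
∠T(j30) = 90.00° − (88.24° + 77.41°) = -75.65°

|T| = -1.5 dB, ∠T = -75.7°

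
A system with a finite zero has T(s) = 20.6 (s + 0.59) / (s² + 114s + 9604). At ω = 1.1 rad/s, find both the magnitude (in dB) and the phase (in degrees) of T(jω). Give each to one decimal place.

|j1.1 + 0.59| = √(1.1² + 0.59²) = 1.248
|(j1.1)² + 114(j1.1) + 9604| = |9602.8 + j125.4| = 9604
|T(j1.1)| = 20.6 × 1.248 / 9604 = 0.0026775
20 log₁₀(0.0026775) = -51.45 dB
∠(j1.1 + 0.59) = arctan(1.1/0.59) = 61.79°
∠[(j1.1)² + 114(j1.1) + 9604] = ∠[9602.8 + j125.4] = 0.75°
∠T(j1.1) = 61.79° − 0.75° = 61.04°

|T| = -51.4 dB, ∠T = 61.0°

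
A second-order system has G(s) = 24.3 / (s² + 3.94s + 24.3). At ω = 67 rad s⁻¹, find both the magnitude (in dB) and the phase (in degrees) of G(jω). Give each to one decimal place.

|(j67)² + 3.94(j67) + 24.3| = |-4464.7 + j263.98| = 4472
|G(j67)| = 24.3 / 4472 = 0.0054332
20 log₁₀(0.0054332) = -45.30 dB
∠[(j67)² + 3.94(j67) + 24.3] = ∠[-4464.7 + j263.98] = 176.62°
∠G(j67) = −176.62° = -176.62°

|G| = -45.3 dB, ∠G = -176.6°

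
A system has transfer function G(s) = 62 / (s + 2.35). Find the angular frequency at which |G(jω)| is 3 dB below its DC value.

For a single-pole low-pass, the −3 dB point is at the pole: ω = 2.35 rad/s.

2.35 rad/s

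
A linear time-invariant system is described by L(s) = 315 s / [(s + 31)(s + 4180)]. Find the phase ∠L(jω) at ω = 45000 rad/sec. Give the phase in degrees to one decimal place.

-84.7°

∠(j45000) = 90.00°
∠(j45000 + 31) = arctan(45000/31) = 89.96°
∠(j45000 + 4180) = arctan(45000/4180) = 84.69°
∠L(j45000) = 90.00° − (89.96° + 84.69°) = -84.65°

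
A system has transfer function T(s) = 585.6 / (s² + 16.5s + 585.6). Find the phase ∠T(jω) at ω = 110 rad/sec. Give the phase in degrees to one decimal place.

-171.0°

∠[(j110)² + 16.5(j110) + 585.6] = ∠[-11514 + j1815] = 171.04°
∠T(j110) = −171.04° = -171.04°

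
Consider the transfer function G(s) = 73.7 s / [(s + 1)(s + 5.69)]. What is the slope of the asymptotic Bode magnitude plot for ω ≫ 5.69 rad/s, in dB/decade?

-20 dB/decade

With 1 zero and 2 poles, the high-frequency asymptotic slope is 20 × (1 − 2) = -20 dB/decade.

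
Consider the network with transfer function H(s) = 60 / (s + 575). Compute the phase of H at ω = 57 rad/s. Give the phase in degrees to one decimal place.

∠(j57 + 575) = arctan(57/575) = 5.66°
∠H(j57) = −5.66° = -5.66°

-5.7°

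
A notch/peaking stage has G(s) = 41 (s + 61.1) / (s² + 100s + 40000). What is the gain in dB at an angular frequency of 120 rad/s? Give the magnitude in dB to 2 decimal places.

|j120 + 61.1| = √(120² + 61.1²) = 134.7
|(j120)² + 100(j120) + 40000| = |25600 + j12000| = 2.827e+04
|G(j120)| = 41 × 134.7 / 2.827e+04 = 0.19528
20 log₁₀(0.19528) = -14.187 dB

-14.19 dB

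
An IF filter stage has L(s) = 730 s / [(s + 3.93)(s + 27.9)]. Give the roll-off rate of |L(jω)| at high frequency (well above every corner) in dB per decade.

With 1 zero and 2 poles, the high-frequency asymptotic slope is 20 × (1 − 2) = -20 dB/decade.

-20 dB/decade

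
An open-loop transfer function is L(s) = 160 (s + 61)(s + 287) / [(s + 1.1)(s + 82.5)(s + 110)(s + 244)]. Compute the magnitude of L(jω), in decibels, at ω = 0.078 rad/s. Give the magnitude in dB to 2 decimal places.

1.19 dB

|j0.078 + 61| = √(0.078² + 61²) = 61
|j0.078 + 287| = √(0.078² + 287²) = 287
|j0.078 + 1.1| = √(0.078² + 1.1²) = 1.103
|j0.078 + 82.5| = √(0.078² + 82.5²) = 82.5
|j0.078 + 110| = √(0.078² + 110²) = 110
|j0.078 + 244| = √(0.078² + 244²) = 244
|L(j0.078)| = 160 × 61 × 287 / (1.103 × 82.5 × 110 × 244) = 1.1471
20 log₁₀(1.1471) = 1.192 dB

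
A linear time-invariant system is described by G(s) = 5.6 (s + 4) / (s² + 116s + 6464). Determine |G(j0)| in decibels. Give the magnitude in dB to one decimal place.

G(0) = 5.6 × 4 / 6464 = 0.0034653
20 log₁₀(0.0034653) = -49.21 dB

-49.2 dB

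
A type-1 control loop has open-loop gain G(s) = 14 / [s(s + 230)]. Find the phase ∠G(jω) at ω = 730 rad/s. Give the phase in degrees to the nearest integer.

∠(j730 + 230) = arctan(730/230) = 72.51°
∠(j730) = 90.00°
∠G(j730) = − (72.51° + 90.00°) = -162.51°

-163 deg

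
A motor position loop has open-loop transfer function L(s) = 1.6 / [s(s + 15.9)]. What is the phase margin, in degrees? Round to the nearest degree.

90°

Gain crossover: |L(jω)| = 1 at ω ≈ 0.101 rad s⁻¹.
∠L(j0.101) = −90° − arctan(0.101/15.9) ≈ -90.36°
PM = 180° + (-90.36°) = 89.64°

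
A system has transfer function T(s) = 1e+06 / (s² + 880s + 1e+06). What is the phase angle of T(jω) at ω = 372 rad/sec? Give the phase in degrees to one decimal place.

-20.8°

∠[(j372)² + 880(j372) + 1e+06] = ∠[8.6162e+05 + j3.2736e+05] = 20.80°
∠T(j372) = −20.80° = -20.80°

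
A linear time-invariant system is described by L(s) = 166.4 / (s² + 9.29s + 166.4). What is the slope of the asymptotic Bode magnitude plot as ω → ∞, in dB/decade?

-40 dB/decade

With 0 zeros and 2 poles, the high-frequency asymptotic slope is 20 × (0 − 2) = -40 dB/decade.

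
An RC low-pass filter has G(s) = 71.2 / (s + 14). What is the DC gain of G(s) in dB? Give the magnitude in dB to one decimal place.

14.1 dB

G(0) = 71.2 / 14 = 5.0857
20 log₁₀(5.0857) = 14.13 dB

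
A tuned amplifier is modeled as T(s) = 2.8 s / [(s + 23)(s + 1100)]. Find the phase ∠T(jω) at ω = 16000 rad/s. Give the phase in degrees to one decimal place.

∠(j16000) = 90.00°
∠(j16000 + 23) = arctan(16000/23) = 89.92°
∠(j16000 + 1100) = arctan(16000/1100) = 86.07°
∠T(j16000) = 90.00° − (89.92° + 86.07°) = -85.98°

-86.0°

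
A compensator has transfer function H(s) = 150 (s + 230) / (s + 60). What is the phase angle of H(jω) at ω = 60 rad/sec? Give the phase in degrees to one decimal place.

∠(j60 + 230) = arctan(60/230) = 14.62°
∠(j60 + 60) = arctan(60/60) = 45.00°
∠H(j60) = 14.62° − 45.00° = -30.38°

-30.4 deg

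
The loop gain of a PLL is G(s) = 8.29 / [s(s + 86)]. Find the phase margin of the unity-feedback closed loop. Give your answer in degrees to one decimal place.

Gain crossover: |G(jω)| = 1 at ω ≈ 0.0964 rad/s.
∠G(j0.0964) = −90° − arctan(0.0964/86) ≈ -90.06°
PM = 180° + (-90.06°) = 89.94°

89.9°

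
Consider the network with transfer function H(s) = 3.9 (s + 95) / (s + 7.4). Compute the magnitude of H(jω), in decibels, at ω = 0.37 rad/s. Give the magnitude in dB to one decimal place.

34.0 dB

|j0.37 + 95| = √(0.37² + 95²) = 95
|j0.37 + 7.4| = √(0.37² + 7.4²) = 7.409
|H(j0.37)| = 3.9 × 95 / 7.409 = 50.005
20 log₁₀(50.005) = 33.98 dB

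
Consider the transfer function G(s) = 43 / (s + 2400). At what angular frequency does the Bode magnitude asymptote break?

The single real pole at s = −2400 gives a corner at ω = 2400 rad s⁻¹.

2400 rad s⁻¹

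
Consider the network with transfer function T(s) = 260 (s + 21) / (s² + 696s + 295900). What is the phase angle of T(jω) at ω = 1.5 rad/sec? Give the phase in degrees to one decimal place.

3.9°

∠(j1.5 + 21) = arctan(1.5/21) = 4.09°
∠[(j1.5)² + 696(j1.5) + 295900] = ∠[2.959e+05 + j1044] = 0.20°
∠T(j1.5) = 4.09° − 0.20° = 3.88°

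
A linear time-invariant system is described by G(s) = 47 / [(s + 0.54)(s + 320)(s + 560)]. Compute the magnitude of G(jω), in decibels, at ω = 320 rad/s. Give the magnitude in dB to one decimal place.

-126.0 dB

|j320 + 0.54| = √(320² + 0.54²) = 320
|j320 + 320| = √(320² + 320²) = 452.5
|j320 + 560| = √(320² + 560²) = 645
|G(j320)| = 47 / (320 × 452.5 × 645) = 5.0319e-07
20 log₁₀(5.0319e-07) = -125.97 dB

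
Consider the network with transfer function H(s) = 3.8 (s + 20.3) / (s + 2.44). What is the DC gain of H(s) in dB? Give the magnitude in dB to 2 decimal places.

30.00 dB

H(0) = 3.8 × 20.3 / 2.44 = 31.615
20 log₁₀(31.615) = 29.998 dB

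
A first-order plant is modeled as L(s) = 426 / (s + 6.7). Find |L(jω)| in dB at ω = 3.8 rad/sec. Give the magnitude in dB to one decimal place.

34.9 dB

|j3.8 + 6.7| = √(3.8² + 6.7²) = 7.703
|L(j3.8)| = 426 / 7.703 = 55.306
20 log₁₀(55.306) = 34.86 dB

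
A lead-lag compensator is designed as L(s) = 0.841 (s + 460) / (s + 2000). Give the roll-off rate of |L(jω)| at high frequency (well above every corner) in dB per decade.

0 dB/decade

With 1 zero and 1 pole, the high-frequency asymptotic slope is 20 × (1 − 1) = 0 dB/decade.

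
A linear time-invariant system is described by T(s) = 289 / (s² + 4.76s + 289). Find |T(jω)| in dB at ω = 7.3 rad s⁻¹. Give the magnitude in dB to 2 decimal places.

1.68 dB

|(j7.3)² + 4.76(j7.3) + 289| = |235.71 + j34.748| = 238.3
|T(j7.3)| = 289 / 238.3 = 1.213
20 log₁₀(1.213) = 1.677 dB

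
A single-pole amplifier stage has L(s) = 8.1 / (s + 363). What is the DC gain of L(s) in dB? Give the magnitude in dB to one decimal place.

L(0) = 8.1 / 363 = 0.022314
20 log₁₀(0.022314) = -33.03 dB

-33.0 dB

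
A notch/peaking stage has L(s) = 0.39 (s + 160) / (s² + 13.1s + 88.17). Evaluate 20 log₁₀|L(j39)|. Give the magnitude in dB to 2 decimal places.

-27.49 dB

|j39 + 160| = √(39² + 160²) = 164.7
|(j39)² + 13.1(j39) + 88.17| = |-1432.8 + j510.9| = 1521
|L(j39)| = 0.39 × 164.7 / 1521 = 0.042222
20 log₁₀(0.042222) = -27.489 dB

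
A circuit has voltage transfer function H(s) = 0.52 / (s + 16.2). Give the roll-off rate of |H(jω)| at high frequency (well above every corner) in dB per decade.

With 0 zeros and 1 pole, the high-frequency asymptotic slope is 20 × (0 − 1) = -20 dB/decade.

-20 dB/decade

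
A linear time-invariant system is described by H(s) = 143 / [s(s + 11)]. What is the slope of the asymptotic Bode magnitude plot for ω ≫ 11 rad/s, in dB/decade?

With 0 zeros and 2 poles, the high-frequency asymptotic slope is 20 × (0 − 2) = -40 dB/decade.

-40 dB/decade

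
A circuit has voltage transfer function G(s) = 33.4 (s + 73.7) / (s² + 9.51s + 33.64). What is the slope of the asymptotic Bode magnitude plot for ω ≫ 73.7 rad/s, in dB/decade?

-20 dB/decade

With 1 zero and 2 poles, the high-frequency asymptotic slope is 20 × (1 − 2) = -20 dB/decade.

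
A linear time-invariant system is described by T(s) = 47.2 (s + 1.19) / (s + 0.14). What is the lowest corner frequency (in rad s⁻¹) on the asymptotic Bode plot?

Break frequencies occur at each pole and zero magnitude: 0.14 rad s⁻¹, 1.19 rad s⁻¹.
The lowest is 0.14 rad s⁻¹.

0.14 rad s⁻¹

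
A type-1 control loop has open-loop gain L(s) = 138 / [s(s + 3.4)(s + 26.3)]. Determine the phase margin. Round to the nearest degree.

64 deg

Gain crossover: |L(jω)| = 1 at ω ≈ 1.42 rad/sec.
∠L(j1.42) = −90° − arctan(1.42/3.4) − arctan(1.42/26.3) ≈ -115.79°
PM = 180° + (-115.79°) = 64.21°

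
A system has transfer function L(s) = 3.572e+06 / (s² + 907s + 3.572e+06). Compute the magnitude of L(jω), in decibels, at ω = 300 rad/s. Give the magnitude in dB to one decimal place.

|(j300)² + 907(j300) + 3.572e+06| = |3.482e+06 + j2.721e+05| = 3.493e+06
|L(j300)| = 3.572e+06 / 3.493e+06 = 1.0227
20 log₁₀(1.0227) = 0.20 dB

0.2 dB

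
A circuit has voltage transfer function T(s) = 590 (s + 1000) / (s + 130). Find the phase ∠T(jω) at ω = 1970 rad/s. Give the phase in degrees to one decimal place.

∠(j1970 + 1000) = arctan(1970/1000) = 63.09°
∠(j1970 + 130) = arctan(1970/130) = 86.22°
∠T(j1970) = 63.09° − 86.22° = -23.14°

-23.1°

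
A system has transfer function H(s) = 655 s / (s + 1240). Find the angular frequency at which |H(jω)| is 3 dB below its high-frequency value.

1240 rad/sec

For a single-pole high-pass, the −3 dB point is at the pole: ω = 1240 rad/sec.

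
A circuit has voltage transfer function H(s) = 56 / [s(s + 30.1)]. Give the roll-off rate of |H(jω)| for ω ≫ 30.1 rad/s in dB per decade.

-40 dB/decade

With 0 zeros and 2 poles, the high-frequency asymptotic slope is 20 × (0 − 2) = -40 dB/decade.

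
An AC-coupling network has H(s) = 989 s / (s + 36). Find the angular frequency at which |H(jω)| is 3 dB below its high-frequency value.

For a single-pole high-pass, the −3 dB point is at the pole: ω = 36 rad/s.

36 rad/s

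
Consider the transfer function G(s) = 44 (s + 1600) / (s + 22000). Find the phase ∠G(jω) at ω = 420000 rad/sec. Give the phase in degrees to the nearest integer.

∠(j420000 + 1600) = arctan(420000/1600) = 89.78°
∠(j420000 + 22000) = arctan(420000/22000) = 87.00°
∠G(j420000) = 89.78° − 87.00° = 2.78°

3 deg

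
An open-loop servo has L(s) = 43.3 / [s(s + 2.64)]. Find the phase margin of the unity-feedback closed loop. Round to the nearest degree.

23 deg

Gain crossover: |L(jω)| = 1 at ω ≈ 6.32 rad/s.
∠L(j6.32) = −90° − arctan(6.32/2.64) ≈ -157.33°
PM = 180° + (-157.33°) = 22.67°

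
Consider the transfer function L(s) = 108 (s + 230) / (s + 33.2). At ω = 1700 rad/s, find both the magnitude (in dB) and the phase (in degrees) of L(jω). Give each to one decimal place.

|L| = 40.7 dB, ∠L = -6.6 deg

|j1700 + 230| = √(1700² + 230²) = 1715
|j1700 + 33.2| = √(1700² + 33.2²) = 1700
|L(j1700)| = 108 × 1715 / 1700 = 108.96
20 log₁₀(108.96) = 40.75 dB
∠(j1700 + 230) = arctan(1700/230) = 82.30°
∠(j1700 + 33.2) = arctan(1700/33.2) = 88.88°
∠L(j1700) = 82.30° − 88.88° = -6.59°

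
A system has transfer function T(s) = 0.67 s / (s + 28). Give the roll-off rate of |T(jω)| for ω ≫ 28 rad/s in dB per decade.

With 1 zero and 1 pole, the high-frequency asymptotic slope is 20 × (1 − 1) = 0 dB/decade.

0 dB/decade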